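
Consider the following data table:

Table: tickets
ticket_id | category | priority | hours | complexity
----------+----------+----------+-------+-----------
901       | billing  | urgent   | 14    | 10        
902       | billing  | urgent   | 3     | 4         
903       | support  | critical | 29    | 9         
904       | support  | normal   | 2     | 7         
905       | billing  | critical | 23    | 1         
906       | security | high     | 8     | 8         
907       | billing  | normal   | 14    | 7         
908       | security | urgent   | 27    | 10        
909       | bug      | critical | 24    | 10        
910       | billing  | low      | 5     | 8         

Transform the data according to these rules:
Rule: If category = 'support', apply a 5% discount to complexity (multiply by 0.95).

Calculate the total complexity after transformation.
73.2

Step 1: Records with category = 'support' have total complexity = 16
Step 2: Apply multiplier: 16 × 0.95 = 15.2
Step 3: Other records total: 58
Step 4: Final sum = 15.2 + 58 = 73.2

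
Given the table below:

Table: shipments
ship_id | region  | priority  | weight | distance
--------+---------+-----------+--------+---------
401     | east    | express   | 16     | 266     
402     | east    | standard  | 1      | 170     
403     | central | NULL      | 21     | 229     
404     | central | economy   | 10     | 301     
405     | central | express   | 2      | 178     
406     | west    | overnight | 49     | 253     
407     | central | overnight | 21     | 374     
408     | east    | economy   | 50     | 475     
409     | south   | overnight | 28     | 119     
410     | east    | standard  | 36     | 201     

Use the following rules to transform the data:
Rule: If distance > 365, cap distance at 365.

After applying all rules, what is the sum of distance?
2447

Step 1: 2 records have distance > 365
Step 2: These records originally summed to 849
Step 3: After capping: 2 × 365 = 730
Step 4: Unaffected records sum: 1717
Step 5: Final sum = 730 + 1717 = 2447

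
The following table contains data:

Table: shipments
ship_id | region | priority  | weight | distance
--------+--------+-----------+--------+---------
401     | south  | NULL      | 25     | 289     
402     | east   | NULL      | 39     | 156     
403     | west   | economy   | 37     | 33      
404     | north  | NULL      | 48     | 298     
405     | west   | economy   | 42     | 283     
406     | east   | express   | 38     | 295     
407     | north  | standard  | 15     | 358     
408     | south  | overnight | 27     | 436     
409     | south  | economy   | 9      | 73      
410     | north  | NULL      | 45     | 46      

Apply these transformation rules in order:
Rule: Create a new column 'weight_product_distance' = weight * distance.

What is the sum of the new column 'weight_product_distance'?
71799

Step 1: For each record, compute weight * distance
Example calculations:
  25 * 289 = 7225
  39 * 156 = 6084
  37 * 33 = 1221
  ...
Step 2: Sum all derived values
Step 3: Total = 71799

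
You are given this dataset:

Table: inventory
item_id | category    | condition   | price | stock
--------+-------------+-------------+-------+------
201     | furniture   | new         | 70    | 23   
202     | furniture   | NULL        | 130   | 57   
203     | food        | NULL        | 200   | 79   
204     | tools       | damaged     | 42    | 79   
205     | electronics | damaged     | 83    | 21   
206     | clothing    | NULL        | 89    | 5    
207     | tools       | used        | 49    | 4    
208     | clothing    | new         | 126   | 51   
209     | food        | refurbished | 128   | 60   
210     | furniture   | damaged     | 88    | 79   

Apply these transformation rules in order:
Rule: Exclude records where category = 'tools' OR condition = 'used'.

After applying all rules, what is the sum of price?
914

Step 1: Find records where category = 'tools' OR condition = 'used'
Step 2: 2 records match, summing to 91
Step 3: Original sum: 1005
Step 4: Remaining sum = 1005 - 91 = 914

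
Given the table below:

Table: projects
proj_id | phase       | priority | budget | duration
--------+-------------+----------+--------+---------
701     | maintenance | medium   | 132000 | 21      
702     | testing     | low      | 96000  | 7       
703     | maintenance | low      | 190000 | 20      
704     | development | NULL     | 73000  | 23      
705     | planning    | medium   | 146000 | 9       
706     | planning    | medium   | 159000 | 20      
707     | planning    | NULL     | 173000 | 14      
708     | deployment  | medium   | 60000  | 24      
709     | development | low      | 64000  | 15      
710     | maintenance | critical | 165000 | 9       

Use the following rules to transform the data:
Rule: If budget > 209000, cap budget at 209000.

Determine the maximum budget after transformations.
190000

Step 1: Original maximum budget = 190000
Step 2: Check cap of 209000 against maximum
Step 3: No records exceed the cap (max 190000 <= cap 209000), so no capping applies
Step 4: Maximum after transformation = 190000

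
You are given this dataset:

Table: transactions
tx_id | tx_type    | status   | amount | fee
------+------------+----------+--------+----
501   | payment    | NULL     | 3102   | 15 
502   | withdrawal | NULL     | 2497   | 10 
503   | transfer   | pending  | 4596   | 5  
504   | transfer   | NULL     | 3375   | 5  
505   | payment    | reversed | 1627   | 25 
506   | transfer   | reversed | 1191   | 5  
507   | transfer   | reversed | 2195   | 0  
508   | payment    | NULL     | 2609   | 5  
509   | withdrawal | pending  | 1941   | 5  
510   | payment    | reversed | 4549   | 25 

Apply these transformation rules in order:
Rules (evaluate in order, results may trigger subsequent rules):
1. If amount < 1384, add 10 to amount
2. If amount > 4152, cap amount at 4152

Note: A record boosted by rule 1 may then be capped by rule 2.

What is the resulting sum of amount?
26851

Step 1: Apply rule 1 to records with amount < 1384
  - 1 records get bonus of 10
  - Of these, 0 records then exceed 4152 and get capped
Step 2: Apply rule 2 to records with amount > 4152
  - 2 records (original) are capped
Step 3: Calculate final sum = 26851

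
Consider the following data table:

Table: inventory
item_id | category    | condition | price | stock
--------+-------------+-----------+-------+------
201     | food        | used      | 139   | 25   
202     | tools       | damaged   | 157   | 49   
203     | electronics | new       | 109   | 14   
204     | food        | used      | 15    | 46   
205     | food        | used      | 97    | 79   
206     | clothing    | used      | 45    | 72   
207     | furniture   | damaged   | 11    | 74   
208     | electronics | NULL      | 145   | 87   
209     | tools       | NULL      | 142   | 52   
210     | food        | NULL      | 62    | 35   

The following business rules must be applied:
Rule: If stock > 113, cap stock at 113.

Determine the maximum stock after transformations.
87

Step 1: Original maximum stock = 87
Step 2: Check cap of 113 against maximum
Step 3: No records exceed the cap (max 87 <= cap 113), so no capping applies
Step 4: Maximum after transformation = 87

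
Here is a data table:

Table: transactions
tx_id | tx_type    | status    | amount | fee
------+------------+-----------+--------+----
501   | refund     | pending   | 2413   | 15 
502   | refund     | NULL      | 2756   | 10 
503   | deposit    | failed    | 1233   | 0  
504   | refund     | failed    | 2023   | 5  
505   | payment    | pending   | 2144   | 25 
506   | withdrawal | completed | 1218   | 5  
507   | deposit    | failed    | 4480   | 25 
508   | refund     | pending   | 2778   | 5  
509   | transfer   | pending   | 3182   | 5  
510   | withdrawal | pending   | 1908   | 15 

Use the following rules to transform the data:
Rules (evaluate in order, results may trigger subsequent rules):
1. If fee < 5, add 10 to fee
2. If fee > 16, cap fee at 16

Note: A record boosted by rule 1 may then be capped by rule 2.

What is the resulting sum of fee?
102

Step 1: Apply rule 1 to records with fee < 5
  - 1 records get bonus of 10
  - Of these, 0 records then exceed 16 and get capped
Step 2: Apply rule 2 to records with fee > 16
  - 2 records (original) are capped
Step 3: Calculate final sum = 102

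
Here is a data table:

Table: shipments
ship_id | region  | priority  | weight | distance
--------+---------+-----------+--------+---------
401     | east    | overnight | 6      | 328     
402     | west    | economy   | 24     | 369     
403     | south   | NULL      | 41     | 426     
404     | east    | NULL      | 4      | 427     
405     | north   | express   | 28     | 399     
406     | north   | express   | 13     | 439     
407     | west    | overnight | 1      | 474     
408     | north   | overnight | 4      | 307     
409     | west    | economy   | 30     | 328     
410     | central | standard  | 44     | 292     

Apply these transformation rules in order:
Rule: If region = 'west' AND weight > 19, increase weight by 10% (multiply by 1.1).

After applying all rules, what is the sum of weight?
200.4

Step 1: Find records where region = 'west' AND weight > 19
Step 2: 2 records match, summing to 54
Step 3: After multiplier: 54 × 1.1 = 59.4
Step 4: Unaffected records sum: 141
Step 5: Final sum = 59.4 + 141 = 200.4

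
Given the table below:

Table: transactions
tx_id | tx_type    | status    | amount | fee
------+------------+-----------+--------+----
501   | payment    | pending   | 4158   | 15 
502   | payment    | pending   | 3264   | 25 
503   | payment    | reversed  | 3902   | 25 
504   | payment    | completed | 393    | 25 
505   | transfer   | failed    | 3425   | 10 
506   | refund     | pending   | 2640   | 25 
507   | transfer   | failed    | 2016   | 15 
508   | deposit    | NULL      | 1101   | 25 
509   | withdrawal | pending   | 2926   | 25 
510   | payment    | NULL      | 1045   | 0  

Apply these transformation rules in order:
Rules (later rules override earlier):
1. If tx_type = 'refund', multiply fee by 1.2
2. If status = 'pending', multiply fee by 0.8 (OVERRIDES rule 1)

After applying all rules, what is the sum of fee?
172.0

Step 1: Rule 2 takes priority for records with status = 'pending'
  - 4 records: 90 × 0.8 = 72.0
Step 2: Rule 1 applies to remaining records with tx_type = 'refund'
  - 0 records: 0 × 1.2 = 0.0
Step 3: Other records unchanged: 100
Step 4: Final sum = 72.0 + 0.0 + 100 = 172.0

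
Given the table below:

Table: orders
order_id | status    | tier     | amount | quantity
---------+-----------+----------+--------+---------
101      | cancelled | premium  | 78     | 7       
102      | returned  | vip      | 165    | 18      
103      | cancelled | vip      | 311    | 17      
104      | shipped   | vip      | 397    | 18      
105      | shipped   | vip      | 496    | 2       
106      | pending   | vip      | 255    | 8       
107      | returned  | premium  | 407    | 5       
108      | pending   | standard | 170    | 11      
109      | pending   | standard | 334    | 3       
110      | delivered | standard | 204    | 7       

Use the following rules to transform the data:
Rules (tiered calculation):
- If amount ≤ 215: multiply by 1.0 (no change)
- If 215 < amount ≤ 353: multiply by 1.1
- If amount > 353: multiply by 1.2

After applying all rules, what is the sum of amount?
3167.0

Step 1: Tier 1 (amount ≤ 215): 4 records, sum = 617 × 1.0 = 617.0
Step 2: Tier 2 (215 < amount ≤ 353): 3 records, sum = 900 × 1.1 = 990.0
Step 3: Tier 3 (amount > 353): 3 records, sum = 1300 × 1.2 = 1560.0
Step 4: Final sum = 617.0 + 990.0 + 1560.0 = 3167.0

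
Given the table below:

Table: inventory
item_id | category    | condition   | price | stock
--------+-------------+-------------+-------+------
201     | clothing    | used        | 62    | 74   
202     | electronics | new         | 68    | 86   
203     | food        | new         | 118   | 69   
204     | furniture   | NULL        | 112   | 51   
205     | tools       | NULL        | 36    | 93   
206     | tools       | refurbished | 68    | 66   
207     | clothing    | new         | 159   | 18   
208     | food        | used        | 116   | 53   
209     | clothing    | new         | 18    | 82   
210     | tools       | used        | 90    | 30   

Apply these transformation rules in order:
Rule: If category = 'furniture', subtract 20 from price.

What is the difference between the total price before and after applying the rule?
20

Step 1: Original sum of price = 847
Step 2: 1 records have category = 'furniture'
Step 3: Each affected record changes by -20
Step 4: Total change = 1 × -20 = -20
Step 5: New sum = 847 + -20 = 827
Step 6: Difference = |827 - 847| = 20
        (Sum decreased by 20)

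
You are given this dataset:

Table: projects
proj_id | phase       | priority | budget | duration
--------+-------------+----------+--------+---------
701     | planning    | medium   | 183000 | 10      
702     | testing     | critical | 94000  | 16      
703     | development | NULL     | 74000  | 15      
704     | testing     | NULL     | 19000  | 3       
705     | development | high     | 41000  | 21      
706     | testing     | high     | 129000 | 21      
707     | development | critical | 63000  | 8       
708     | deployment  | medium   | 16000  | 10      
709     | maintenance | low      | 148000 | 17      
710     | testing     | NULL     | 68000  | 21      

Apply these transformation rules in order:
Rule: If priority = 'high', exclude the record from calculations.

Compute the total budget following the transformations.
665000

Step 1: Identify records where priority = 'high'
Step 2: The excluded records sum to 170000
Step 3: Original total budget = 835000
Step 4: Remaining total = 835000 - 170000 = 665000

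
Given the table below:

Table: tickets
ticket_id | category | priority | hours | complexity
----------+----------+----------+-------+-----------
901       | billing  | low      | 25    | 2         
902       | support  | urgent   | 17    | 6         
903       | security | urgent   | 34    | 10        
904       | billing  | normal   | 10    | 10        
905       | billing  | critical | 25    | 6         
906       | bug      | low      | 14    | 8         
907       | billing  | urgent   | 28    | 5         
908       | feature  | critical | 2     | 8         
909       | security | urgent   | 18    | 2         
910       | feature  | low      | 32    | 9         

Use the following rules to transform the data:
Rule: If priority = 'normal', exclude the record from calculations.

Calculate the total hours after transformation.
195

Step 1: Identify records where priority = 'normal'
Step 2: The excluded records sum to 10
Step 3: Original total hours = 205
Step 4: Remaining total = 205 - 10 = 195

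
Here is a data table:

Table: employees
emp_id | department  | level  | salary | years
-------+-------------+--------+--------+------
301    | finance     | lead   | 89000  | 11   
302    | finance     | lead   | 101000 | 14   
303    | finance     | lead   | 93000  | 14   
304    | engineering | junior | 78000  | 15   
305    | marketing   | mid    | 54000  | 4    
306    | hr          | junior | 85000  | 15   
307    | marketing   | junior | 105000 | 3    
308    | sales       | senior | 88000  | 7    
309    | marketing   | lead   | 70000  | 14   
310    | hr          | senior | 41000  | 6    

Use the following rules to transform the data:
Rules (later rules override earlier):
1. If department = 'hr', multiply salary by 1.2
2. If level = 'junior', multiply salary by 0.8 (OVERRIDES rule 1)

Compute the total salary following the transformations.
758600.0

Step 1: Rule 2 takes priority for records with level = 'junior'
  - 3 records: 268000 × 0.8 = 214400.0
Step 2: Rule 1 applies to remaining records with department = 'hr'
  - 1 records: 41000 × 1.2 = 49200.0
Step 3: Other records unchanged: 495000
Step 4: Final sum = 214400.0 + 49200.0 + 495000 = 758600.0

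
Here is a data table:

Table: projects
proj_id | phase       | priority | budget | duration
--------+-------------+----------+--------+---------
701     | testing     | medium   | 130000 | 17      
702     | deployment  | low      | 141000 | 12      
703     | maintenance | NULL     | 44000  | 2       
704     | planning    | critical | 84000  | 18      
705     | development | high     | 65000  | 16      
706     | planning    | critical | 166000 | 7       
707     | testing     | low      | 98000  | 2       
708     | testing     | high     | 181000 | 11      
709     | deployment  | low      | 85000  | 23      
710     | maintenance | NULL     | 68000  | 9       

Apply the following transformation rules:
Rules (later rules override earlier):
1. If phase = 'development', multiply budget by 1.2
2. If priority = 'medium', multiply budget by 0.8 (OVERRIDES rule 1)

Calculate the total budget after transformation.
1049000.0

Step 1: Rule 2 takes priority for records with priority = 'medium'
  - 1 records: 130000 × 0.8 = 104000.0
Step 2: Rule 1 applies to remaining records with phase = 'development'
  - 1 records: 65000 × 1.2 = 78000.0
Step 3: Other records unchanged: 867000
Step 4: Final sum = 104000.0 + 78000.0 + 867000 = 1049000.0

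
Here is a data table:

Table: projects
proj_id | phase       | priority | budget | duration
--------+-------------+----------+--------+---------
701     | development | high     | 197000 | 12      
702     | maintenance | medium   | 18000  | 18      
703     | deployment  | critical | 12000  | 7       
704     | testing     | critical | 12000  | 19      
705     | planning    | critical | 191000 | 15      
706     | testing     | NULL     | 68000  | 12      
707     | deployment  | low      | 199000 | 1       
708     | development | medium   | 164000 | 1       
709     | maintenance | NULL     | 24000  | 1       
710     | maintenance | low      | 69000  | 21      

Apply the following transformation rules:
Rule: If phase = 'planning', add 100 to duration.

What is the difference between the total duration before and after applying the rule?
100

Step 1: Original sum of duration = 107
Step 2: 1 records have phase = 'planning'
Step 3: Each affected record changes by 100
Step 4: Total change = 1 × 100 = 100
Step 5: New sum = 107 + 100 = 207
Step 6: Difference = |207 - 107| = 100
        (Sum increased by 100)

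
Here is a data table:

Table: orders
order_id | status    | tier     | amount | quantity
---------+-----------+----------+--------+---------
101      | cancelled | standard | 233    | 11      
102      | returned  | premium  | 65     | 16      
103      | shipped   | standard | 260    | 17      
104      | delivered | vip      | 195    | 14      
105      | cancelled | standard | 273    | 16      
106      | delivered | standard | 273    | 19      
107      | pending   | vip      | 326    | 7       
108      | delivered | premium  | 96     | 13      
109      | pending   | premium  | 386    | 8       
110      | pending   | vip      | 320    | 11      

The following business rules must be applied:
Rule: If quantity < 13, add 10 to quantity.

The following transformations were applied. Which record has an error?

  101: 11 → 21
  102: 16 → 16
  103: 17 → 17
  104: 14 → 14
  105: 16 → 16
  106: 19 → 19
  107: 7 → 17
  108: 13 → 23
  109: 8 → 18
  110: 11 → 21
Record 108 has an error. The correct transformed value should be 13, not 23.

Step 1: Check each record against the rule
Step 2: Record 108 has quantity = 13
Step 3: Since 13 >= 13, the bonus should not have been applied
Step 4: Correct value = 13, but claimed value = 23
Conclusion: Record 108 has the error.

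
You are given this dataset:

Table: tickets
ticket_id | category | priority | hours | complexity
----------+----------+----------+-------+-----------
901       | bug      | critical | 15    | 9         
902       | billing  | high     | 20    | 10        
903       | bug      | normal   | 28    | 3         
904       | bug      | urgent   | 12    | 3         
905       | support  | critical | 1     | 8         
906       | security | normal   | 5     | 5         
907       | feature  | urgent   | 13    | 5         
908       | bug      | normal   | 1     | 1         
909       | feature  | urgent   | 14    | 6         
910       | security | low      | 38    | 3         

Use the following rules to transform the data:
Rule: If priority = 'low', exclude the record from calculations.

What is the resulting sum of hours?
109

Step 1: Identify records where priority = 'low'
Step 2: The excluded records sum to 38
Step 3: Original total hours = 147
Step 4: Remaining total = 147 - 38 = 109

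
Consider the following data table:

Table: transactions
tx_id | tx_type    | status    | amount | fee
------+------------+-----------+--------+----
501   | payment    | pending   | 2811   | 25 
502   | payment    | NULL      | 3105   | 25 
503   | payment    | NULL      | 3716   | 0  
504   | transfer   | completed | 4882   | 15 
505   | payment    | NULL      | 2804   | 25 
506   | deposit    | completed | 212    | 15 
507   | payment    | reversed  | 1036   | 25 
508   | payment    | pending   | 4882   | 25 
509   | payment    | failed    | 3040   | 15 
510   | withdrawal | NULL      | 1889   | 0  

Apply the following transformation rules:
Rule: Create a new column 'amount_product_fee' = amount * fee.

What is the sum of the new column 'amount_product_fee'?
487960

Step 1: For each record, compute amount * fee
Example calculations:
  2811 * 25 = 70275
  3105 * 25 = 77625
  3716 * 0 = 0
  ...
Step 2: Sum all derived values
Step 3: Total = 487960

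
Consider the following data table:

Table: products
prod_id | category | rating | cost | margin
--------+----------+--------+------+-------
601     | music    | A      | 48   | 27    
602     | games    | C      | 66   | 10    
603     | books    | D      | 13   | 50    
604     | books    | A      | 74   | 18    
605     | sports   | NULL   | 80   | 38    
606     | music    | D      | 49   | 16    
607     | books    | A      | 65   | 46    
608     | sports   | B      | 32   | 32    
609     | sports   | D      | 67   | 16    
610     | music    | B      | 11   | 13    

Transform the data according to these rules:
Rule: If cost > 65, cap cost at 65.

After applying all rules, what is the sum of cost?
478

Step 1: 4 records have cost > 65
Step 2: These records originally summed to 287
Step 3: After capping: 4 × 65 = 260
Step 4: Unaffected records sum: 218
Step 5: Final sum = 260 + 218 = 478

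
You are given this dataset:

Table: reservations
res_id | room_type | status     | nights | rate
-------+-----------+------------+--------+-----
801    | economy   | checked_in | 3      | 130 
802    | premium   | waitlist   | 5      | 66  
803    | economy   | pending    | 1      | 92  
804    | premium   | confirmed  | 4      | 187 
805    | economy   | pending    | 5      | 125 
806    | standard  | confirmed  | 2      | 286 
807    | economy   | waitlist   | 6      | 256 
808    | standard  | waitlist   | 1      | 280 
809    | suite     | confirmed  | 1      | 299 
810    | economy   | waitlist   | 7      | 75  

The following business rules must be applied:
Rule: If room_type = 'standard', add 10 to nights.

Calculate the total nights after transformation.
55

Step 1: Count records where room_type = 'standard': 2
Step 2: Total bonus added: 2 × 10 = 20
Step 3: Original sum of nights: 35
Step 4: Final sum = 35 + 20 = 55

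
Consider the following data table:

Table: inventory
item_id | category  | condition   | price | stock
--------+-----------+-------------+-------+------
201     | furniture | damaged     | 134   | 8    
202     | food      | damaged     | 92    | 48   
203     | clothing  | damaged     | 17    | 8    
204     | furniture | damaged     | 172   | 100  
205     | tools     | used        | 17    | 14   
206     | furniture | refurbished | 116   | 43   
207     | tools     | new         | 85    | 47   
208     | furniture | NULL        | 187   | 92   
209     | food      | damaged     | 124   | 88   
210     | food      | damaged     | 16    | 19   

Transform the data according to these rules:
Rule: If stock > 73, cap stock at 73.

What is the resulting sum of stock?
406

Step 1: 3 records have stock > 73
Step 2: These records originally summed to 280
Step 3: After capping: 3 × 73 = 219
Step 4: Unaffected records sum: 187
Step 5: Final sum = 219 + 187 = 406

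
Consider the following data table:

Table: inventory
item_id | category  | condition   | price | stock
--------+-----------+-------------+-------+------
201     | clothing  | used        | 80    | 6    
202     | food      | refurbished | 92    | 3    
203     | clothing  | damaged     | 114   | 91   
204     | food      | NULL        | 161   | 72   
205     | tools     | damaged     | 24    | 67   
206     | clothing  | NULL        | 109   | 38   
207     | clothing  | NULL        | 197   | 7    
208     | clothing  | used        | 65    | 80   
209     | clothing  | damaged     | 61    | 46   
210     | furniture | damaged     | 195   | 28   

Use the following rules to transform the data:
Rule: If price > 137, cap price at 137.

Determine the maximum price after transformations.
137

Step 1: Original maximum price = 197
Step 2: Apply cap at 137
Step 3: 3 records had price > 137 and were capped
Step 4: Maximum after transformation = 137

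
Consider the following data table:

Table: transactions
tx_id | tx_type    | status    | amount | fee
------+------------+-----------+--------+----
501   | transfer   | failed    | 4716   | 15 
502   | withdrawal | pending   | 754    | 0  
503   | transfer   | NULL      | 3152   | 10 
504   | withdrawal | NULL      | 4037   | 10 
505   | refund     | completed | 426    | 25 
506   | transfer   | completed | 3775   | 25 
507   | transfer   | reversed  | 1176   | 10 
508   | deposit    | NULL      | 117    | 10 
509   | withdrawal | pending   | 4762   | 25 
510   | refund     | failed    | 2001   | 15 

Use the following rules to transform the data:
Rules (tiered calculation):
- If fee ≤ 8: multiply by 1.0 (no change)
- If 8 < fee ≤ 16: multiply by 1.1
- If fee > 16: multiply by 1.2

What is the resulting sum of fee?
167.0

Step 1: Tier 1 (fee ≤ 8): 1 records, sum = 0 × 1.0 = 0.0
Step 2: Tier 2 (8 < fee ≤ 16): 6 records, sum = 70 × 1.1 = 77.0
Step 3: Tier 3 (fee > 16): 3 records, sum = 75 × 1.2 = 90.0
Step 4: Final sum = 0.0 + 77.0 + 90.0 = 167.0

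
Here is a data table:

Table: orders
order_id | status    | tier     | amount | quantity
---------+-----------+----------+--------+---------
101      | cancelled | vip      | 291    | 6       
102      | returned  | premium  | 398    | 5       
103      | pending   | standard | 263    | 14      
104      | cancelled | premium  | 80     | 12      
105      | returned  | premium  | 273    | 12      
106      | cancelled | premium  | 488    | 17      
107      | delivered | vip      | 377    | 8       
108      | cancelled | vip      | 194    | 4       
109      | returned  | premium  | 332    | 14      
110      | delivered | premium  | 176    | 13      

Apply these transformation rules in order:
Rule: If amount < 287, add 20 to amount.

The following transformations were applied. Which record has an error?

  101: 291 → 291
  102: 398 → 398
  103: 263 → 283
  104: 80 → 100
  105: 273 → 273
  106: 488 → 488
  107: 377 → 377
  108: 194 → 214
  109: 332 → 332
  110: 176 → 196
Record 105 has an error. The correct transformed value should be 293, not 273.

Step 1: Check each record against the rule
Step 2: Record 105 has amount = 273
Step 3: Since 273 < 287, the bonus should have been applied
Step 4: Correct value = 293, but claimed value = 273
Conclusion: Record 105 has the error.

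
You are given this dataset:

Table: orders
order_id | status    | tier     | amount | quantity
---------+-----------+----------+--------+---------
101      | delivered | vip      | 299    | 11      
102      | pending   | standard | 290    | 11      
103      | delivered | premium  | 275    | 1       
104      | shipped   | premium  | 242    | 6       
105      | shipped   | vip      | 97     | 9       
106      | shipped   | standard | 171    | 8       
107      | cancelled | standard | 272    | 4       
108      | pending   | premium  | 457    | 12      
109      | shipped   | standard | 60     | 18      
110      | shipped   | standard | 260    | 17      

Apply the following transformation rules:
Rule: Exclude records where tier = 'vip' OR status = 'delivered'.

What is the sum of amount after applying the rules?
1752

Step 1: Find records where tier = 'vip' OR status = 'delivered'
Step 2: 3 records match, summing to 671
Step 3: Original sum: 2423
Step 4: Remaining sum = 2423 - 671 = 1752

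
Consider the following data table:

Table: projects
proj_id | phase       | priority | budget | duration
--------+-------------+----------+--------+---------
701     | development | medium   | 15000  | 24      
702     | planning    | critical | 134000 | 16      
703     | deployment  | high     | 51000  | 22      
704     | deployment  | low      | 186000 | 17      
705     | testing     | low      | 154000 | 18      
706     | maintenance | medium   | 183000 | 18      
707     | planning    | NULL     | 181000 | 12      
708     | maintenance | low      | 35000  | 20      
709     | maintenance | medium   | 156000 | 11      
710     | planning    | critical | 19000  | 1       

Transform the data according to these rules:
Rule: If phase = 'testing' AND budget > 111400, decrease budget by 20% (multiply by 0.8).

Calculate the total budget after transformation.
1083200.0

Step 1: Find records where phase = 'testing' AND budget > 111400
Step 2: 1 records match, summing to 154000
Step 3: After multiplier: 154000 × 0.8 = 123200.0
Step 4: Unaffected records sum: 960000
Step 5: Final sum = 123200.0 + 960000 = 1083200.0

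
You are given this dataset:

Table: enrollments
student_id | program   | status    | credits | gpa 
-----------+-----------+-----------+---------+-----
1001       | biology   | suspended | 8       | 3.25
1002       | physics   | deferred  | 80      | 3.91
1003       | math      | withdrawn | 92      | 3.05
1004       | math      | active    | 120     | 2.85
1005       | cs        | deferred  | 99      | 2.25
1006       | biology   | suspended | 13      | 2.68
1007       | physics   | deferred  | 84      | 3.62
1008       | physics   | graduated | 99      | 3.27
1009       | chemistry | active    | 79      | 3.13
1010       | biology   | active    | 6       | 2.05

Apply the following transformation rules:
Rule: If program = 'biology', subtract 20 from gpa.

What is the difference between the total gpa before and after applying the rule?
60.0

Step 1: Original sum of gpa = 30.06
Step 2: 3 records have program = 'biology'
Step 3: Each affected record changes by -20
Step 4: Total change = 3 × -20 = -60
Step 5: New sum = 30.06 + -60 = -29.94
Step 6: Difference = |-29.94 - 30.06| = 60.0
        (Sum decreased by 60.0)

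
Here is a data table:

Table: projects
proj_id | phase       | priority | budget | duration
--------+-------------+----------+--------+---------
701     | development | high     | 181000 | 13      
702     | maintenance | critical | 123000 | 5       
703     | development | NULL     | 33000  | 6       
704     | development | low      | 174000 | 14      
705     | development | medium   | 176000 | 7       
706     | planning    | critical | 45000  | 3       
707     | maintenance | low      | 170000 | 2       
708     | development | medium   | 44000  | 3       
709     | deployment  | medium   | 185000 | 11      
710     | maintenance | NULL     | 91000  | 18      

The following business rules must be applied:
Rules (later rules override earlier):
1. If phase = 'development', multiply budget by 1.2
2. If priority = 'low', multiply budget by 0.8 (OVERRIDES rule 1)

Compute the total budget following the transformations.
1240000.0

Step 1: Rule 2 takes priority for records with priority = 'low'
  - 2 records: 344000 × 0.8 = 275200.0
Step 2: Rule 1 applies to remaining records with phase = 'development'
  - 4 records: 434000 × 1.2 = 520800.0
Step 3: Other records unchanged: 444000
Step 4: Final sum = 275200.0 + 520800.0 + 444000 = 1240000.0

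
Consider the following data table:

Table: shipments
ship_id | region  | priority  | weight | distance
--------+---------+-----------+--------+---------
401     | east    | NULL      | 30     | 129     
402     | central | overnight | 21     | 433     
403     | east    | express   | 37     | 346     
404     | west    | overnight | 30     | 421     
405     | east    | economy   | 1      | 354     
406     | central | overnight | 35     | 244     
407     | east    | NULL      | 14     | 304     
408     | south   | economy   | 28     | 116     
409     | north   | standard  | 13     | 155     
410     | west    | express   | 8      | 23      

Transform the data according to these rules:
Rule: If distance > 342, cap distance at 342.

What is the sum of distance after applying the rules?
2339

Step 1: 4 records have distance > 342
Step 2: These records originally summed to 1554
Step 3: After capping: 4 × 342 = 1368
Step 4: Unaffected records sum: 971
Step 5: Final sum = 1368 + 971 = 2339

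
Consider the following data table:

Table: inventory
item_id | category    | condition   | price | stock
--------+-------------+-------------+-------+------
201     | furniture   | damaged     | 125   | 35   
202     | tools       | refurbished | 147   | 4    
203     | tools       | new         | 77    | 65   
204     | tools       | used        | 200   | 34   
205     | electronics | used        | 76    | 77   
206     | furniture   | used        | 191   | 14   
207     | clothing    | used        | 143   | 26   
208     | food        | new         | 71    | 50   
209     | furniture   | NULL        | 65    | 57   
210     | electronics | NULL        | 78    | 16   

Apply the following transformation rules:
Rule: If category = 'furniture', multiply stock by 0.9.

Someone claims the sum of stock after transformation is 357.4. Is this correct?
No, the correct result is 367.4.

Step 1: Calculate the correct sum after transformation
Step 2: Apply multiplier 0.9 to records where category = 'furniture'
Step 3: Correct result = 367.4
Step 4: Claimed result = 357.4
Step 5: 367.4 ≠ 357.4
Conclusion: The claimed result is incorrect. The correct answer is 367.4.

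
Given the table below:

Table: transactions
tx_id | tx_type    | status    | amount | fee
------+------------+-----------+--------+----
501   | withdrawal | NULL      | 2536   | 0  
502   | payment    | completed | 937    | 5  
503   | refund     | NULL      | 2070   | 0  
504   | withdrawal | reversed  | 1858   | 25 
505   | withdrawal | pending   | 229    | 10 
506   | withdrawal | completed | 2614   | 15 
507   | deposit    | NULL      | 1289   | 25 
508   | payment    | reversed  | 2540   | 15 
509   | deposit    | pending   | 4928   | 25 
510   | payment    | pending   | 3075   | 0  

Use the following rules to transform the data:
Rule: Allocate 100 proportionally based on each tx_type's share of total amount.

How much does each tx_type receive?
deposit: 28.16, payment: 29.68, refund: 9.38, withdrawal: 32.78

Step 1: Calculate total amount = 22076
Step 2: Calculate each tx_type's proportion:
  deposit: 6217/22076 = 28.16% → 28.16
  payment: 6552/22076 = 29.68% → 29.68
  refund: 2070/22076 = 9.38% → 9.38
  withdrawal: 7237/22076 = 32.78% → 32.78
Step 3: Verify: sum of allocations ≈ 100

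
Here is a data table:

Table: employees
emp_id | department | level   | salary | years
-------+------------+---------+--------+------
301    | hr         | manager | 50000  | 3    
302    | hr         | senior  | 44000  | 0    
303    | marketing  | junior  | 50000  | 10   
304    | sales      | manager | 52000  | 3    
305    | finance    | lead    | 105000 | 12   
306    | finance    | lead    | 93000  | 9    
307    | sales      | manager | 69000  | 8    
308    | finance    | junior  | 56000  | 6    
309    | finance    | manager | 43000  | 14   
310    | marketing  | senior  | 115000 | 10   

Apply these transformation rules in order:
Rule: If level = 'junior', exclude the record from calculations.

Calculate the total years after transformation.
59

Step 1: Identify records where level = 'junior'
Step 2: The excluded records sum to 16
Step 3: Original total years = 75
Step 4: Remaining total = 75 - 16 = 59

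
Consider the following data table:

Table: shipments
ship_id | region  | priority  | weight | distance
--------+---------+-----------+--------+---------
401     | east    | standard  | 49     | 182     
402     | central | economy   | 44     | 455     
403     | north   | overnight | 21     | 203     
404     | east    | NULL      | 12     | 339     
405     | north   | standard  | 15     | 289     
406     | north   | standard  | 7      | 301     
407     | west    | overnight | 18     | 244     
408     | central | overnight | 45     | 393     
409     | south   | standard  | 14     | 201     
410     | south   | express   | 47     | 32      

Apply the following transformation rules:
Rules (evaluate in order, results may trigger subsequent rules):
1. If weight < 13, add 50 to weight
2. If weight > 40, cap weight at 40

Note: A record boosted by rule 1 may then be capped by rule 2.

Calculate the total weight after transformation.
308

Step 1: Apply rule 1 to records with weight < 13
  - 2 records get bonus of 50
  - Of these, 2 records then exceed 40 and get capped
Step 2: Apply rule 2 to records with weight > 40
  - 4 records (original) are capped
Step 3: Calculate final sum = 308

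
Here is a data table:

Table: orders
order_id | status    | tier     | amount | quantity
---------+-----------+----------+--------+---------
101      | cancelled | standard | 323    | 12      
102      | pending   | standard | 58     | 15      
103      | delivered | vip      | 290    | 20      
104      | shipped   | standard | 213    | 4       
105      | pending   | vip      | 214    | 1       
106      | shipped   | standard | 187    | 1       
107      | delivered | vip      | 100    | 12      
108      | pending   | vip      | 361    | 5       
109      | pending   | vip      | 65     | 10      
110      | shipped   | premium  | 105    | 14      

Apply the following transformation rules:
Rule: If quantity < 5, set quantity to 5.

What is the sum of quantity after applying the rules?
103

Step 1: 3 records have quantity < 5
Step 2: These records originally summed to 6
Step 3: After setting to minimum: 3 × 5 = 15
Step 4: Unaffected records sum: 88
Step 5: Final sum = 15 + 88 = 103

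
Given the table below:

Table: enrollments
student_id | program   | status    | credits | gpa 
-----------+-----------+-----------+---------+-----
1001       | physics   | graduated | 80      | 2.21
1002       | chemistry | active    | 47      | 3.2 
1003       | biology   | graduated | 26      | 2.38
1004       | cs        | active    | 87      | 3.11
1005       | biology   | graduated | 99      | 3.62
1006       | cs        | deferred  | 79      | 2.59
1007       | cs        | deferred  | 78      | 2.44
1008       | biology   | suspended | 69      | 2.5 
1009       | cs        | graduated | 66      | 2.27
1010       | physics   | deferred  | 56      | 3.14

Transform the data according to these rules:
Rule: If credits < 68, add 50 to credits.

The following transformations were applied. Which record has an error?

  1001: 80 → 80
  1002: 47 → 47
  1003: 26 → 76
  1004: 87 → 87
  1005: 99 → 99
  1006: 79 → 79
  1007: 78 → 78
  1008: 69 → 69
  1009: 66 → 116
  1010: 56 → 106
Record 1002 has an error. The correct transformed value should be 97, not 47.

Step 1: Check each record against the rule
Step 2: Record 1002 has credits = 47
Step 3: Since 47 < 68, the bonus should have been applied
Step 4: Correct value = 97, but claimed value = 47
Conclusion: Record 1002 has the error.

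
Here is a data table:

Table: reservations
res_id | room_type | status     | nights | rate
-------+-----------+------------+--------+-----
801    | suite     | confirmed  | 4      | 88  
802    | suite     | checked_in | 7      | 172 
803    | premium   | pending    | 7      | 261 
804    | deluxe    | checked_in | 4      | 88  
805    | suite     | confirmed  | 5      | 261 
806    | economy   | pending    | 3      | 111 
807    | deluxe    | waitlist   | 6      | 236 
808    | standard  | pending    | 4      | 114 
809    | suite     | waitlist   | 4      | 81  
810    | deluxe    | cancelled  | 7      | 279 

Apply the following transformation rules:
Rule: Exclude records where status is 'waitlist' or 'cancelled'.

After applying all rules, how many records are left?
7

Step 1: Count records to exclude
  - 2 (waitlist) + 1 (cancelled) = 3 records
Step 2: Total records: 10
Step 3: Remaining = 10 - 3 = 7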